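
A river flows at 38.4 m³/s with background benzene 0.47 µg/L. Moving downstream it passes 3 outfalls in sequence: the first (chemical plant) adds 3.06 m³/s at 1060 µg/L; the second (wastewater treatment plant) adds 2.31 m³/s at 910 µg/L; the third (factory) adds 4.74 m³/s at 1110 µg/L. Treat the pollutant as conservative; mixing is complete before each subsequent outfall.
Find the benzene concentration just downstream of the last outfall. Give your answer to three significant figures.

219 µg/L

Outfall 1: combined Q = 41.46 m³/s; C = (38.40·0.4700 + 3.060·1060)/41.46 = 78.67 µg/L.
Outfall 2: combined Q = 43.77 m³/s; C = (41.46·78.67 + 2.310·910.0)/43.77 = 122.5 µg/L.
Outfall 3: combined Q = 48.51 m³/s; C = (43.77·122.5 + 4.740·1110)/48.51 = 219.0 µg/L.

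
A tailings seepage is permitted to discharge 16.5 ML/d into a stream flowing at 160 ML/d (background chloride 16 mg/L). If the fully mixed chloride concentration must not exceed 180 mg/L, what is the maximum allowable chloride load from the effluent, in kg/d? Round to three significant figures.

29200 kg/d

Mass balance at the limit: 160.0·16.00 + 16.50·Cₑ = 176.5·180 → Cₑ = 1770 mg/L.
16.50 ML/d = 0.1910 m³/s. Load = 0.1910 m³/s × 1770 g/m³ × 86 400 s/d = 29210 kg/d.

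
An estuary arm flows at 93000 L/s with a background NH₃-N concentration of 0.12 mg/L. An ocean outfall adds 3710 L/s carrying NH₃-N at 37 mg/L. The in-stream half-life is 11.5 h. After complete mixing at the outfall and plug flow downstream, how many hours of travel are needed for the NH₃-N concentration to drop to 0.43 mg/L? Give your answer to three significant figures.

Mixed concentration C = ΣQC/ΣQ = (93000·0.1200 + 3710·37.00) / 96710 = 148400/96710 = 1.535 mg/L.
Half-life 11.5 h → k = ln 2 / 11.5 = 0.06027 h⁻¹ = 1.447 d⁻¹.
1.535·exp(−k·t) = 0.43 → t = ln(1.535/0.43)/k = 76000 s = 21.11 h.

21.1 h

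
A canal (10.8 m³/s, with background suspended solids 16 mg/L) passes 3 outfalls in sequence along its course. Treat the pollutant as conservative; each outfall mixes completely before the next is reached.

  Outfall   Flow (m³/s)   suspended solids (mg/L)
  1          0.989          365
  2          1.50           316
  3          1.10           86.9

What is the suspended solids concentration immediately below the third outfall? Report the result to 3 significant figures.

76.7 mg/L

Below outfall 1: Q → 11.79 m³/s, C = (10.80·16.00 + 0.9890·365.0)/11.79 = 45.28 mg/L.
Below outfall 2: Q → 13.29 m³/s, C = (11.79·45.28 + 1.500·316.0)/13.29 = 75.84 mg/L.
Below outfall 3: Q → 14.39 m³/s, C = (13.29·75.84 + 1.100·86.90)/14.39 = 76.68 mg/L.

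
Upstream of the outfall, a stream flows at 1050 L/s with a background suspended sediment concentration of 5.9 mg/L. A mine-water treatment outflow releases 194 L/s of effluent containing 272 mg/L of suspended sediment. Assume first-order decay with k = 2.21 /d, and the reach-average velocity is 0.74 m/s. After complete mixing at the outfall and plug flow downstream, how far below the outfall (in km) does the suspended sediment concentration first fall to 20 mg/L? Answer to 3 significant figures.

25.0 km

Mass balance: C = (1050·5.900 + 194.0·272.0) / 1244 = 58960/1244 = 47.40 mg/L.
Set 47.40·exp(−k·t) = 20 → t = ln(47.40/20)/k = 33730 s = 9.370 h.
Distance = v·t = 0.74·33730 = 24960 m = 24.96 km.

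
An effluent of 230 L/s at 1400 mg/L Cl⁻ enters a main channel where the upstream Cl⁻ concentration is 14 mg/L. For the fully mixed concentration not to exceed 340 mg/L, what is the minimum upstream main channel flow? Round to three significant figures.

Set C_mix = 340: (Q·14.00 + 230.0·1400) / (Q + 230.0) = 340
→ Q = 230.0·(1400 − 340)/(340 − 14.00) = 747.9 L/s.

748 L/s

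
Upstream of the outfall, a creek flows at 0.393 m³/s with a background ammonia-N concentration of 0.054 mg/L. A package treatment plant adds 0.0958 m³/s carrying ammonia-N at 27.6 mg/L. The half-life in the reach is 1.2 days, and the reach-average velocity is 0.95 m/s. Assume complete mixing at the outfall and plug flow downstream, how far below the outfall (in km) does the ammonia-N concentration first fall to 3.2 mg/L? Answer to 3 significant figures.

After mixing, C = (0.3930·0.05400 + 0.09580·27.60) / 0.4888 = 2.665/0.4888 = 5.453 mg/L.
Half-life 1.2 d → k = ln 2 / 1.2 = 0.5776 d⁻¹.
Set 5.453·exp(−k·t) = 3.2 → t = ln(5.453/3.2)/k = 79720 s = 22.14 h.
Distance = v·t = 0.95·79720 = 75730 m = 75.73 km.

75.7 km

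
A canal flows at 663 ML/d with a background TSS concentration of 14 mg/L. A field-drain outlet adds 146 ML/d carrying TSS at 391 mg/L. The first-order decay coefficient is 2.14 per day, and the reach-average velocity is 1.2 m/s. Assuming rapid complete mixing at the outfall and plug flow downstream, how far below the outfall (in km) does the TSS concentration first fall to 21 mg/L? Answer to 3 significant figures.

Flow-weighted average: C = (663.0·14.00 + 146.0·391.0) / 809.0 = 66370/809.0 = 82.04 mg/L.
Set 82.04·exp(−k·t) = 21 → t = ln(82.04/21)/k = 55020 s = 15.28 h.
Distance = v·t = 1.2·55020 = 66020 m = 66.02 km.

66.0 km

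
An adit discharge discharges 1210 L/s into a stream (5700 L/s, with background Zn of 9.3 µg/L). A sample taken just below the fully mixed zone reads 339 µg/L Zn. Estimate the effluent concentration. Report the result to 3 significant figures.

Mass balance: 5700·9.300 + 1210·Cₑ = 6910·339.0
→ Cₑ = (6910·339.0 − 5700·9.300) / 1210 = 1892 µg/L.

1890 µg/L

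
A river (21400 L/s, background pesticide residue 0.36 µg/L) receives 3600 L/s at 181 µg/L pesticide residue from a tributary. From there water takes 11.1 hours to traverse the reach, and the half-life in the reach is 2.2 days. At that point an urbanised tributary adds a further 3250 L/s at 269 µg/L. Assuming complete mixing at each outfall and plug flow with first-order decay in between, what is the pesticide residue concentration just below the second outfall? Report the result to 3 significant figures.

After mixing, C = (21400·0.3600 + 3600·181.0) / 25000 = 659300/25000 = 26.37 µg/L; combined flow 25000 L/s.
Half-life 2.2 d → k = ln 2 / 2.2 = 0.3151 d⁻¹.
After decay, C = 26.37 × e^(−kt) = 26.37 × 0.8644 = 22.80 µg/L.
At the second outfall, C = (25000·22.80 + 3250·269.0) / (25000 + 3250) = 51.12 µg/L.

51.1 µg/L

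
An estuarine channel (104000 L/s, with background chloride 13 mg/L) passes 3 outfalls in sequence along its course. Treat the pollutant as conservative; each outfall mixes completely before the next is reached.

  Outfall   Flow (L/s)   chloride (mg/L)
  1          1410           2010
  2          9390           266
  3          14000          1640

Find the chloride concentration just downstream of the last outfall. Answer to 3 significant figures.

Outfall 1: combined Q = 105400 L/s; C = (104000·13.00 + 1410·2010)/105400 = 39.71 mg/L.
Outfall 2: combined Q = 114800 L/s; C = (105400·39.71 + 9390·266.0)/114800 = 58.22 mg/L.
Outfall 3: combined Q = 128800 L/s; C = (114800·58.22 + 14000·1640)/128800 = 230.2 mg/L.

230 mg/L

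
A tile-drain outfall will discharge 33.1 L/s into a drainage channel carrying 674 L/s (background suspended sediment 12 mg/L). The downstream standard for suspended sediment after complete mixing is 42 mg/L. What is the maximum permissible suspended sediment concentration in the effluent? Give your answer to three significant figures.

At the limit, (Qr·Cr + Qe·Cₑ)/(Qr + Qe) = 42:
Cₑ = (707.1·42 − 674.0·12.00) / 33.10 = 652.9 mg/L.

653 mg/L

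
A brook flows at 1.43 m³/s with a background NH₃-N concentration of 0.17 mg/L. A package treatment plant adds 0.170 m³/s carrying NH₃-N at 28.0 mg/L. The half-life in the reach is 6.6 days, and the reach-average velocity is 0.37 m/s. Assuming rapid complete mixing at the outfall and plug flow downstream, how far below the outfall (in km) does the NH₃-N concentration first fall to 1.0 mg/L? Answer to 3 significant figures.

Mixed concentration C = ΣQC/ΣQ = (1.430·0.1700 + 0.1700·28.00) / 1.600 = 5.003/1.600 = 3.127 mg/L.
Half-life 6.6 d → k = ln 2 / 6.6 = 0.1050 d⁻¹.
Set 3.127·exp(−k·t) = 1.0 → t = ln(3.127/1.0)/k = 937900 s = 260.5 h.
Distance = v·t = 0.37·937900 = 347000 m = 347.0 km.

347 km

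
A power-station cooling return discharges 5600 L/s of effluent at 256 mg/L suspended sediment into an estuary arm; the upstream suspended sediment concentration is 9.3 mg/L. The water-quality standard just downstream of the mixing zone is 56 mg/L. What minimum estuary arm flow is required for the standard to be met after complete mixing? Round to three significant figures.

Set C_mix = 56: (Q·9.300 + 5600·256.0) / (Q + 5600) = 56
→ Q = 5600·(256.0 − 56)/(56 − 9.300) = 23980 L/s.

24000 L/s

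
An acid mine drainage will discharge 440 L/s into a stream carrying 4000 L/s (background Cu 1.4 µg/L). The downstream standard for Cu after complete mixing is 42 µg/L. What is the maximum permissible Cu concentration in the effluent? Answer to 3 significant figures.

411 µg/L

At the limit, (Qr·Cr + Qe·Cₑ)/(Qr + Qe) = 42:
Cₑ = (4440·42 − 4000·1.400) / 440.0 = 411.1 µg/L.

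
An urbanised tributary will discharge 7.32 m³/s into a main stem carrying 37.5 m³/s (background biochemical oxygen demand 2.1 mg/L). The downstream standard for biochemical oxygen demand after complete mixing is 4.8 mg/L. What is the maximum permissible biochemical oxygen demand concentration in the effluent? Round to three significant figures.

18.6 mg/L

At the limit, (Qr·Cr + Qe·Cₑ)/(Qr + Qe) = 4.8:
Cₑ = (44.82·4.8 − 37.50·2.100) / 7.320 = 18.63 mg/L.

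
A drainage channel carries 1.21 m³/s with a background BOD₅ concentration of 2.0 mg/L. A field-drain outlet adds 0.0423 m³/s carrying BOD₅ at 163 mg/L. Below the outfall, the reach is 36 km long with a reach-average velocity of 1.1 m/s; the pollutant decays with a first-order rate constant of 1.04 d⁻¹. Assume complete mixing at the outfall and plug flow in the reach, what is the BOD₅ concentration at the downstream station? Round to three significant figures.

5.02 mg/L

Mass balance: C = (1.210·2.000 + 0.04230·163.0) / 1.252 = 9.315/1.252 = 7.438 mg/L.
Travel time t = 36·1000 / 1.1 = 32730 s = 9.091 h.
First-order decay: C = 7.438·exp(−k·t) = 7.438·0.6744 = 5.016 mg/L.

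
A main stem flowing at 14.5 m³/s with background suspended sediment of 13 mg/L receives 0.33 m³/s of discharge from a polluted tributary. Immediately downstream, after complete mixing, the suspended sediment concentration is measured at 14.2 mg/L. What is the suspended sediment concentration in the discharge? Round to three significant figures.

Mass balance: 14.50·13.00 + 0.3300·Cₑ = 14.83·14.20
→ Cₑ = (14.83·14.20 − 14.50·13.00) / 0.3300 = 66.93 mg/L.

66.9 mg/L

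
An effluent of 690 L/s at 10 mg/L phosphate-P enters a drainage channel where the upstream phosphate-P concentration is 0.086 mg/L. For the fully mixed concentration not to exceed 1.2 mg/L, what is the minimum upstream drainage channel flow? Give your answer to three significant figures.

5450 L/s

Set C_mix = 1.2: (Q·0.08600 + 690.0·10.00) / (Q + 690.0) = 1.2
→ Q = 690.0·(10.00 − 1.2)/(1.2 − 0.08600) = 5451 L/s.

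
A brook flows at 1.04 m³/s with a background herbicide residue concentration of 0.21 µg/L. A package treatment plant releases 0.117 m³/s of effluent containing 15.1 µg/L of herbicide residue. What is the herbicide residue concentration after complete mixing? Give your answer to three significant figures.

1.72 µg/L

After mixing, C = (1.040·0.2100 + 0.1170·15.10) / 1.157 = 1.985/1.157 = 1.716 µg/L.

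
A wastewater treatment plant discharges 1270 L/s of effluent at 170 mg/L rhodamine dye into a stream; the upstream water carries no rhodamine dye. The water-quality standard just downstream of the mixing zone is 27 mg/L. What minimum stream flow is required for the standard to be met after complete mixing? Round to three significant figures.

Set C_mix = 27: (Q·0 + 1270·170.0) / (Q + 1270) = 27
→ Q = 1270·(170.0 − 27)/(27 − 0) = 6726 L/s.

6730 L/s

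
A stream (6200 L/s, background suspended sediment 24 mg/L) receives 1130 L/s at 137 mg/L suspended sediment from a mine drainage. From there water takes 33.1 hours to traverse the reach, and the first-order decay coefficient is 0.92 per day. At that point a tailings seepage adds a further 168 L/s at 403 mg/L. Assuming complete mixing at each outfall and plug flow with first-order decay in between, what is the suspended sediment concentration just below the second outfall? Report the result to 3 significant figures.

20.4 mg/L

Flow-weighted average: C = (6200·24.00 + 1130·137.0) / 7330 = 303600/7330 = 41.42 mg/L; combined flow 7330 L/s.
After decay, C = 41.42 × e^(−kt) = 41.42 × 0.2812 = 11.65 mg/L.
Second outfall: C = (7330·11.65 + 168.0·403.0)/7498 = 20.41 mg/L.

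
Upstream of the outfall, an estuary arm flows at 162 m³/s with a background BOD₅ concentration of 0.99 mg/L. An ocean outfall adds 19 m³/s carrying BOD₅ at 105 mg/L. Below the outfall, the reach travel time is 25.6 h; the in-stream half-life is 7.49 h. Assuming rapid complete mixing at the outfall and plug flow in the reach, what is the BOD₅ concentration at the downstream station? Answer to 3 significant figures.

Mixed concentration C = ΣQC/ΣQ = (162.0·0.9900 + 19.00·105.0) / 181.0 = 2155/181.0 = 11.91 mg/L.
Half-life 7.49 h → k = ln 2 / 7.49 = 0.09254 h⁻¹ = 2.221 d⁻¹.
Applying C = C₀e^(−kt): 11.91 × 0.09356 = 1.114 mg/L.

1.11 mg/L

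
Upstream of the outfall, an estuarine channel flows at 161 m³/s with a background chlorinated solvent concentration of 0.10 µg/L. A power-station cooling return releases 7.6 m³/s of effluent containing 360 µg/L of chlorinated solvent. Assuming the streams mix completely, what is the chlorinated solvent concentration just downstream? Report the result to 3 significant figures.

Mixed concentration C = ΣQC/ΣQ = (161.0·0.1000 + 7.600·360.0) / 168.6 = 2752/168.6 = 16.32 µg/L.

16.3 µg/L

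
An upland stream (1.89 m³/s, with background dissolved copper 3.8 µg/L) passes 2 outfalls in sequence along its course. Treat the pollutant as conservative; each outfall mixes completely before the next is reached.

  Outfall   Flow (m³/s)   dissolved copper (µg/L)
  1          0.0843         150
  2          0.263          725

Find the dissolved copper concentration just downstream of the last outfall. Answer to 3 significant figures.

94.1 µg/L

After outfall 1: Q = 1.890 + 0.08430 = 1.974 m³/s; C = (1.890·3.800 + 0.08430·150.0)/1.974 = 10.04 µg/L.
After outfall 2: Q = 1.974 + 0.2630 = 2.237 m³/s; C = (1.974·10.04 + 0.2630·725.0)/2.237 = 94.09 µg/L.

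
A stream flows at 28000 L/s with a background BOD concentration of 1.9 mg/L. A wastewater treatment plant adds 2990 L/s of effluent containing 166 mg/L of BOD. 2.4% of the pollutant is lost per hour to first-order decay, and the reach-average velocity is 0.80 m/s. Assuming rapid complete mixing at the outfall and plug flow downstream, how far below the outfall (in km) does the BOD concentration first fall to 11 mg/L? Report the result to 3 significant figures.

56.6 km

After mixing, C = (28000·1.900 + 2990·166.0) / 30990 = 549500/30990 = 17.73 mg/L.
2.4%/h lost → k = −ln(1 − 0.024) = 0.02429 h⁻¹.
Set 17.73·exp(−k·t) = 11 → t = ln(17.73/11)/k = 70770 s = 19.66 h.
Distance = v·t = 0.80·70770 = 56610 m = 56.61 km.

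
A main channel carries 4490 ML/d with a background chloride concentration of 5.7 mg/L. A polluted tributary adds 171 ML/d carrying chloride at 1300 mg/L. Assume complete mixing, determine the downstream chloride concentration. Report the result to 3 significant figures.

After mixing, C = (4490·5.700 + 171.0·1300) / 4661 = 247900/4661 = 53.18 mg/L.

53.2 mg/L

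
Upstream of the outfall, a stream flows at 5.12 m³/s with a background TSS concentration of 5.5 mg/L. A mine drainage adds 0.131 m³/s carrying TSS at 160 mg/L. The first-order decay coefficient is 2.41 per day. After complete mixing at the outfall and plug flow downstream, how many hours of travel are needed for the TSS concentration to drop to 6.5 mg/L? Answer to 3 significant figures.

3.63 h

Flow-weighted average: C = (5.120·5.500 + 0.1310·160.0) / 5.251 = 49.12/5.251 = 9.354 mg/L.
9.354·exp(−k·t) = 6.5 → t = ln(9.354/6.5)/k = 13050 s = 3.625 h.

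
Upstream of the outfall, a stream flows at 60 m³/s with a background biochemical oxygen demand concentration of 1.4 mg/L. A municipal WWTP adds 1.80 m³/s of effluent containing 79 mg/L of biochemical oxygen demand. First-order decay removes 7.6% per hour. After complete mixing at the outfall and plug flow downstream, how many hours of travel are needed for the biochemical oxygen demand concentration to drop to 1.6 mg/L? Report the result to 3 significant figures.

10.5 h

Flow-weighted average: C = (60.00·1.400 + 1.800·79.00) / 61.80 = 226.2/61.80 = 3.660 mg/L.
7.6%/h lost → k = −ln(1 − 0.076) = 0.07904 h⁻¹.
3.660·exp(−k·t) = 1.6 → t = ln(3.660/1.6)/k = 37690 s = 10.47 h.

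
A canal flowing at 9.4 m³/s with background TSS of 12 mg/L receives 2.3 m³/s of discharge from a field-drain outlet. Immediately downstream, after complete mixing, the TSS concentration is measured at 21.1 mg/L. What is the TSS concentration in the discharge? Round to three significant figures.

58.3 mg/L

Mass balance: 9.400·12.00 + 2.300·Cₑ = 11.70·21.10
→ Cₑ = (11.70·21.10 − 9.400·12.00) / 2.300 = 58.29 mg/L.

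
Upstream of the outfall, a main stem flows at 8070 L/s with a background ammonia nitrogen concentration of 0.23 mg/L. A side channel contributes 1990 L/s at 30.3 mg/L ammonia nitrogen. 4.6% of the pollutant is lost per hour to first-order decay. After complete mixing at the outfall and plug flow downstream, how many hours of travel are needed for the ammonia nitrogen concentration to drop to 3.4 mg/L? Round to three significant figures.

12.7 h

Conservation of mass: C = (8070·0.2300 + 1990·30.30) / 10060 = 62150/10060 = 6.178 mg/L.
4.6%/h lost → k = −ln(1 − 0.046) = 0.04709 h⁻¹.
6.178·exp(−k·t) = 3.4 → t = ln(6.178/3.4)/k = 45660 s = 12.68 h.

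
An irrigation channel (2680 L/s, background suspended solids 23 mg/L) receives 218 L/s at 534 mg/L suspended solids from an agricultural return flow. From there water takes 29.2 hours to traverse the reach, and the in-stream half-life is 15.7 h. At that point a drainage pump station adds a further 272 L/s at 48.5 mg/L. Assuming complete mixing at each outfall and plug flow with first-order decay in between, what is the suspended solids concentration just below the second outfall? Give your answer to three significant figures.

19.6 mg/L

Mass balance: C = (2680·23.00 + 218.0·534.0) / 2898 = 178100/2898 = 61.44 mg/L; combined flow 2898 L/s.
Half-life 15.7 h → k = ln 2 / 15.7 = 0.04415 h⁻¹ = 1.060 d⁻¹.
First-order decay: C = 61.44·exp(−k·t) = 61.44·0.2755 = 16.93 mg/L.
Second outfall: C = (2898·16.93 + 272.0·48.50)/3170 = 19.64 mg/L.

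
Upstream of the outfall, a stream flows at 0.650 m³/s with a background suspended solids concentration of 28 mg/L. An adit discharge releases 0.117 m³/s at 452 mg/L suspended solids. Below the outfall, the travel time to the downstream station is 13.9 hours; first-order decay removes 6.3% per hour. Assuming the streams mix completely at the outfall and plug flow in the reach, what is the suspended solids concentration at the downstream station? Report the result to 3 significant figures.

After mixing, C = (0.6500·28.00 + 0.1170·452.0) / 0.7670 = 71.08/0.7670 = 92.68 mg/L.
6.3%/h lost → k = −ln(1 − 0.063) = 0.06507 h⁻¹.
First-order decay: C = 92.68·exp(−k·t) = 92.68·0.4047 = 37.51 mg/L.

37.5 mg/L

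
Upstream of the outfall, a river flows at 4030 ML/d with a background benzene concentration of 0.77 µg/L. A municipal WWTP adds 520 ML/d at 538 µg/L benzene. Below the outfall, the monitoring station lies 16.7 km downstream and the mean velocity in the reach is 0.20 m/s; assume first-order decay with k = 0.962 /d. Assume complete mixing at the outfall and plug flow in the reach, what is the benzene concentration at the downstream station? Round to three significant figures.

24.5 µg/L

Mass balance: C = (4030·0.7700 + 520.0·538.0) / 4550 = 282900/4550 = 62.17 µg/L.
Travel time t = 16.7·1000 / 0.20 = 83500 s = 23.19 h.
First-order decay: C = 62.17·exp(−k·t) = 62.17·0.3947 = 24.54 µg/L.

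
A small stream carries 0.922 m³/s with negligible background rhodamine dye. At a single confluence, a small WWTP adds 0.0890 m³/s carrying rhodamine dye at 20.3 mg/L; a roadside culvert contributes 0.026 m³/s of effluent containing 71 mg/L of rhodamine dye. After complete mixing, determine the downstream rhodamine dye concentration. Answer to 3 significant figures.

Mass balance: C = (0.9220·0 + 0.08900·20.30 + 0.02600·71.00) / 1.037 = 3.653/1.037 = 3.522 mg/L.

3.52 mg/L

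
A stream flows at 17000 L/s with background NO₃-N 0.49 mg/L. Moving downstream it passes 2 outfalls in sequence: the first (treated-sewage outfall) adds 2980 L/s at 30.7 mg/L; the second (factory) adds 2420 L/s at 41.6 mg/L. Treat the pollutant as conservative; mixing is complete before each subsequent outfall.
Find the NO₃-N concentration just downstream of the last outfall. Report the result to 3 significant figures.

Outfall 1: combined Q = 19980 L/s; C = (17000·0.4900 + 2980·30.70)/19980 = 4.996 mg/L.
Outfall 2: combined Q = 22400 L/s; C = (19980·4.996 + 2420·41.60)/22400 = 8.950 mg/L.

8.95 mg/L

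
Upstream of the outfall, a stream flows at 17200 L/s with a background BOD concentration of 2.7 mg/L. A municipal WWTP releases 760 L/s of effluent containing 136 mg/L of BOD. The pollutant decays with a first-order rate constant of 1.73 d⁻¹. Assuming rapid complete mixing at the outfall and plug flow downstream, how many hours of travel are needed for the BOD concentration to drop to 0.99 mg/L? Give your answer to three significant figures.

After mixing, C = (17200·2.700 + 760.0·136.0) / 17960 = 149800/17960 = 8.341 mg/L.
8.341·exp(−k·t) = 0.99 → t = ln(8.341/0.99)/k = 106400 s = 29.57 h.

29.6 h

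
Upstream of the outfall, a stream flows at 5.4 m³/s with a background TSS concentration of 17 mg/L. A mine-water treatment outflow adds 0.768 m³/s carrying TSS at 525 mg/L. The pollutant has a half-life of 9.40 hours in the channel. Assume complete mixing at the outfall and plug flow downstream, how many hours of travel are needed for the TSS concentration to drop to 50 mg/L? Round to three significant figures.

6.42 h

Conservation of mass: C = (5.400·17.00 + 0.7680·525.0) / 6.168 = 495.0/6.168 = 80.25 mg/L.
Half-life 9.40 h → k = ln 2 / 9.40 = 0.07374 h⁻¹ = 1.770 d⁻¹.
80.25·exp(−k·t) = 50 → t = ln(80.25/50)/k = 23100 s = 6.417 h.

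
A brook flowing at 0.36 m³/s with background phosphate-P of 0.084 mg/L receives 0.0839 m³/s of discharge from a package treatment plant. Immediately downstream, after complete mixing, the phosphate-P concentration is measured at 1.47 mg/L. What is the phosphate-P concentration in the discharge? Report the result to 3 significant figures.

7.42 mg/L

Mass balance: 0.3600·0.08400 + 0.08390·Cₑ = 0.4439·1.470
→ Cₑ = (0.4439·1.470 − 0.3600·0.08400) / 0.08390 = 7.417 mg/L.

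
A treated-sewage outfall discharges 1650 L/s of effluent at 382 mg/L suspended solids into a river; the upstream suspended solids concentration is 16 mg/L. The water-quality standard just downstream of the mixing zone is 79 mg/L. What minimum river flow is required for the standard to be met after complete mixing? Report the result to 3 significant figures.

7940 L/s

Set C_mix = 79: (Q·16.00 + 1650·382.0) / (Q + 1650) = 79
→ Q = 1650·(382.0 − 79)/(79 − 16.00) = 7936 L/s.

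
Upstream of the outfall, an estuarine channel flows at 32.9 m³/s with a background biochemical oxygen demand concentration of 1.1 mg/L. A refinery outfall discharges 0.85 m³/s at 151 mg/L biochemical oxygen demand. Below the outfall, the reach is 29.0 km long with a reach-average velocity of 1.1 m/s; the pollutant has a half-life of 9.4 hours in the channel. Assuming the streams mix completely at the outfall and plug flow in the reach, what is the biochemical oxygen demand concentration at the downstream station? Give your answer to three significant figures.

Mass balance: C = (32.90·1.100 + 0.8500·151.0) / 33.75 = 164.5/33.75 = 4.875 mg/L.
Travel time t = 29.0·1000 / 1.1 = 26360 s = 7.323 h.
Half-life 9.4 h → k = ln 2 / 9.4 = 0.07374 h⁻¹ = 1.770 d⁻¹.
First-order decay: C = 4.875·exp(−k·t) = 4.875·0.5827 = 2.841 mg/L.

2.84 mg/L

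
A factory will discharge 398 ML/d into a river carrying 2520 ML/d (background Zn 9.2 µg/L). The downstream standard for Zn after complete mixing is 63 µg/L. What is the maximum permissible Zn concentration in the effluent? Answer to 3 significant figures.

404 µg/L

At the limit, (Qr·Cr + Qe·Cₑ)/(Qr + Qe) = 63:
Cₑ = (2918·63 − 2520·9.200) / 398.0 = 403.6 µg/L.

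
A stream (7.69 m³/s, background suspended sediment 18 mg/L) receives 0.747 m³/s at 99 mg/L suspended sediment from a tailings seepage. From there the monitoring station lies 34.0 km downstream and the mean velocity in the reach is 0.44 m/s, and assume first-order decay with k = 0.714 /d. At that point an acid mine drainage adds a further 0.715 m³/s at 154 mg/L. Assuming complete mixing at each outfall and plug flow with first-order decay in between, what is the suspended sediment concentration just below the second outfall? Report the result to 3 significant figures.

24.3 mg/L

After mixing, C = (7.690·18.00 + 0.7470·99.00) / 8.437 = 212.4/8.437 = 25.17 mg/L; combined flow 8.437 m³/s.
Travel time t = 34.0·1000 / 0.44 = 77270 s = 21.46 h.
First-order decay: C = 25.17·exp(−k·t) = 25.17·0.5280 = 13.29 mg/L.
At the second outfall, C = (8.437·13.29 + 0.7150·154.0) / (8.437 + 0.7150) = 24.28 mg/L.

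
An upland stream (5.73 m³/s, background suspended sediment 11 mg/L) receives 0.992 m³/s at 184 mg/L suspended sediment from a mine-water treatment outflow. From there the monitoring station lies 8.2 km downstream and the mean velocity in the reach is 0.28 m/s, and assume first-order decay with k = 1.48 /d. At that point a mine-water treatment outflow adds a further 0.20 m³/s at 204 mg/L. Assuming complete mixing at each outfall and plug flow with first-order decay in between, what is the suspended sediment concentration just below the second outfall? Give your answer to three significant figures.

27.4 mg/L

Mixed concentration C = ΣQC/ΣQ = (5.730·11.00 + 0.9920·184.0) / 6.722 = 245.6/6.722 = 36.53 mg/L; combined flow 6.722 m³/s.
Travel time t = 8.2·1000 / 0.28 = 29290 s = 8.135 h.
Decay over the reach: 36.53·exp(−kt) = 36.53·0.6055 = 22.12 mg/L.
Second outfall: C = (6.722·22.12 + 0.2000·204.0)/6.922 = 27.38 mg/L.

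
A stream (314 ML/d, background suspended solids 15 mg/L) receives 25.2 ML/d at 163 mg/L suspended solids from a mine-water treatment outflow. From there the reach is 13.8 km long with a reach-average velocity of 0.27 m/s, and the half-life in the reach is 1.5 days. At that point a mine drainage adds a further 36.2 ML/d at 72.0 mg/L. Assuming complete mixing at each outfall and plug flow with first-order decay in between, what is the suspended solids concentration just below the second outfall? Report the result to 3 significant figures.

After mixing, C = (314.0·15.00 + 25.20·163.0) / 339.2 = 8818/339.2 = 26.00 mg/L; combined flow 339.2 ML/d.
Travel time t = 13.8·1000 / 0.27 = 51110 s = 14.20 h.
Half-life 1.5 d → k = ln 2 / 1.5 = 0.4621 d⁻¹.
Applying C = C₀e^(−kt): 26.00 × 0.7608 = 19.78 mg/L.
Second outfall: C = (339.2·19.78 + 36.20·72.00)/375.4 = 24.81 mg/L.

24.8 mg/L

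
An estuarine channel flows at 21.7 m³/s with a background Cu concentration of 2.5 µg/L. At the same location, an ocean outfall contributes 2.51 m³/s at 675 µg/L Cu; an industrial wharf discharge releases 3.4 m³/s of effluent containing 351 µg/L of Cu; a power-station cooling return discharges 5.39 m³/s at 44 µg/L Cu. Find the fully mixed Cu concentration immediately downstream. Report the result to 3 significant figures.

96.3 µg/L

Conservation of mass: C = (21.70·2.500 + 2.510·675.0 + 3.400·351.0 + 5.390·44.00) / 33.00 = 3179/33.00 = 96.34 µg/L.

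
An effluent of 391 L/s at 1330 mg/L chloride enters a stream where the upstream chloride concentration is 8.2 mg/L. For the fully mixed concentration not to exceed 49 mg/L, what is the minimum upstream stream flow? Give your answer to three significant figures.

12300 L/s

Set C_mix = 49: (Q·8.200 + 391.0·1330) / (Q + 391.0) = 49
→ Q = 391.0·(1330 − 49)/(49 − 8.200) = 12280 L/s.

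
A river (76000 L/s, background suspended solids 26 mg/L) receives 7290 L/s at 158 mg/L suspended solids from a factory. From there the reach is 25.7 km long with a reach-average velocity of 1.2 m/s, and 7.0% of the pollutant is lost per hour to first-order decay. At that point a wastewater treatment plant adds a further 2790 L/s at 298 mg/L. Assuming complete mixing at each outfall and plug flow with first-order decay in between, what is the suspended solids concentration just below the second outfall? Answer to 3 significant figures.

Conservation of mass: C = (76000·26.00 + 7290·158.0) / 83290 = 3128000/83290 = 37.55 mg/L; combined flow 83290 L/s.
Travel time t = 25.7·1000 / 1.2 = 21420 s = 5.949 h.
7.0%/h lost → k = −ln(1 − 0.07) = 0.07257 h⁻¹.
Applying C = C₀e^(−kt): 37.55 × 0.6494 = 24.39 mg/L.
Second outfall: C = (83290·24.39 + 2790·298.0)/86080 = 33.25 mg/L.

33.3 mg/L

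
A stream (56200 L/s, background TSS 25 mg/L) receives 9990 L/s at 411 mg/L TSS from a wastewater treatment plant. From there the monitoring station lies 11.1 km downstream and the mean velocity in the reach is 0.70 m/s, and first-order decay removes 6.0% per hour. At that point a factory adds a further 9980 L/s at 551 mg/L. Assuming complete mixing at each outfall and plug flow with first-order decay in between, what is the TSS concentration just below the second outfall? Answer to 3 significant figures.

Mixed concentration C = ΣQC/ΣQ = (56200·25.00 + 9990·411.0) / 66190 = 5511000/66190 = 83.26 mg/L; combined flow 66190 L/s.
Travel time t = 11.1·1000 / 0.70 = 15860 s = 4.405 h.
6.0%/h lost → k = −ln(1 − 0.06) = 0.06188 h⁻¹.
First-order decay: C = 83.26·exp(−k·t) = 83.26·0.7614 = 63.40 mg/L.
At the second outfall, C = (66190·63.40 + 9980·551.0) / (66190 + 9980) = 127.3 mg/L.

127 mg/L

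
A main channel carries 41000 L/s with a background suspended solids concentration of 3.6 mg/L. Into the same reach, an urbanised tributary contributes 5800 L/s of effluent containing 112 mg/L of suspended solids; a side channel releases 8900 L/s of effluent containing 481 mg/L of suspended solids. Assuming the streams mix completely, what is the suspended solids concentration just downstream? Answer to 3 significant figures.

Conservation of mass: C = (41000·3.600 + 5800·112.0 + 8900·481.0) / 55700 = 5078000/55700 = 91.17 mg/L.

91.2 mg/L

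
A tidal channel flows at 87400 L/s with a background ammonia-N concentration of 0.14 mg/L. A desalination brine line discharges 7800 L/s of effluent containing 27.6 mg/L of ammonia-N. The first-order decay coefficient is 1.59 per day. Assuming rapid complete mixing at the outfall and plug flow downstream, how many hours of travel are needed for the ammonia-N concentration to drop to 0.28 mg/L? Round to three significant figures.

32.4 h

Flow-weighted average: C = (87400·0.1400 + 7800·27.60) / 95200 = 227500/95200 = 2.390 mg/L.
2.390·exp(−k·t) = 0.28 → t = ln(2.390/0.28)/k = 116500 s = 32.37 h.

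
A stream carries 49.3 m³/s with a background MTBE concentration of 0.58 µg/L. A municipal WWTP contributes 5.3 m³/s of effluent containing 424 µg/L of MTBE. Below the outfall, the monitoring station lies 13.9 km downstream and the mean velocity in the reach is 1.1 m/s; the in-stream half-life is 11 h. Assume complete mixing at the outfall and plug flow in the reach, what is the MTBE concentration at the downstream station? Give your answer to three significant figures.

33.4 µg/L

After mixing, C = (49.30·0.5800 + 5.300·424.0) / 54.60 = 2276/54.60 = 41.68 µg/L.
Travel time t = 13.9·1000 / 1.1 = 12640 s = 3.510 h.
Half-life 11 h → k = ln 2 / 11 = 0.06301 h⁻¹ = 1.512 d⁻¹.
After decay, C = 41.68 × e^(−kt) = 41.68 × 0.8016 = 33.41 µg/L.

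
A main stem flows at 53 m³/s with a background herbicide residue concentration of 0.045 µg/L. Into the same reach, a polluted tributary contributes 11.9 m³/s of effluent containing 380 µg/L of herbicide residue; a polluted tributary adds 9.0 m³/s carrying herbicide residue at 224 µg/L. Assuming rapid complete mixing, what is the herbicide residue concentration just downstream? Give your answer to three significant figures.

After mixing, C = (53.00·0.04500 + 11.90·380.0 + 9.000·224.0) / 73.90 = 6540/73.90 = 88.50 µg/L.

88.5 µg/L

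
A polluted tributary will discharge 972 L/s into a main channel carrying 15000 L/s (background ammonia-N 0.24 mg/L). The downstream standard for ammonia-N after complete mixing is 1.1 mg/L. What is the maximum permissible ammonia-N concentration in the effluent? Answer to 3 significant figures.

14.4 mg/L

At the limit, (Qr·Cr + Qe·Cₑ)/(Qr + Qe) = 1.1:
Cₑ = (15970·1.1 − 15000·0.2400) / 972.0 = 14.37 mg/L.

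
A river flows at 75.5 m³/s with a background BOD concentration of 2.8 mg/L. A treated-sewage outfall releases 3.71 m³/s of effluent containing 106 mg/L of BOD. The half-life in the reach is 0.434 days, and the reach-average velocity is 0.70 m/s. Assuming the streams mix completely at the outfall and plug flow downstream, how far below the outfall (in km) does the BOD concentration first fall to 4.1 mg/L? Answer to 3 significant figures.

Conservation of mass: C = (75.50·2.800 + 3.710·106.0) / 79.21 = 604.7/79.21 = 7.634 mg/L.
Half-life 0.434 d → k = ln 2 / 0.434 = 1.597 d⁻¹.
Set 7.634·exp(−k·t) = 4.1 → t = ln(7.634/4.1)/k = 33630 s = 9.341 h.
Distance = v·t = 0.70·33630 = 23540 m = 23.54 km.

23.5 km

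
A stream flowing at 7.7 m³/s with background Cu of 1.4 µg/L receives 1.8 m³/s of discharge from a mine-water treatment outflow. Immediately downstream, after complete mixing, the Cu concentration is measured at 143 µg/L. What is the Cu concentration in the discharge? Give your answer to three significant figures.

749 µg/L

Mass balance: 7.700·1.400 + 1.800·Cₑ = 9.500·143.0
→ Cₑ = (9.500·143.0 − 7.700·1.400) / 1.800 = 748.7 µg/L.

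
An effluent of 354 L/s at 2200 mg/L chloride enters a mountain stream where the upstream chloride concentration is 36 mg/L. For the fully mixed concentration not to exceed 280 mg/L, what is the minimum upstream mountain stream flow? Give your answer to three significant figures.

Set C_mix = 280: (Q·36.00 + 354.0·2200) / (Q + 354.0) = 280
→ Q = 354.0·(2200 − 280)/(280 − 36.00) = 2786 L/s.

2790 L/s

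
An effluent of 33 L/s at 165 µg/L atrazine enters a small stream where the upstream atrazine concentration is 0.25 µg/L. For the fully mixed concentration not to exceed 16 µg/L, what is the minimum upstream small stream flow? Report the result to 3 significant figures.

Set C_mix = 16: (Q·0.2500 + 33.00·165.0) / (Q + 33.00) = 16
→ Q = 33.00·(165.0 − 16)/(16 − 0.2500) = 312.2 L/s.

312 L/s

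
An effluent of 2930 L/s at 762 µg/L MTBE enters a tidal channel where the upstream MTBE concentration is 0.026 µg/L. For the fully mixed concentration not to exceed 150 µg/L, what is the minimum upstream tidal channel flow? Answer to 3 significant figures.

12000 L/s

Set C_mix = 150: (Q·0.02600 + 2930·762.0) / (Q + 2930) = 150
→ Q = 2930·(762.0 − 150)/(150 − 0.02600) = 11960 L/s.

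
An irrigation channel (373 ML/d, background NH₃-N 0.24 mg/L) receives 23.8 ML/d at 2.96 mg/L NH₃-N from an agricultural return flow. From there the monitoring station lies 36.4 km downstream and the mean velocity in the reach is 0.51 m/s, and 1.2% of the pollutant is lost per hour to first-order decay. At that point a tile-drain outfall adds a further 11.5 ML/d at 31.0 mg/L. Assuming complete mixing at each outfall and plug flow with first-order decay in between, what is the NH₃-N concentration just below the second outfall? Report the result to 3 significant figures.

Mass balance: C = (373.0·0.2400 + 23.80·2.960) / 396.8 = 160.0/396.8 = 0.4031 mg/L; combined flow 396.8 ML/d.
Travel time t = 36.4·1000 / 0.51 = 71370 s = 19.83 h.
1.2%/h lost → k = −ln(1 − 0.012) = 0.01207 h⁻¹.
After decay, C = 0.4031 × e^(−kt) = 0.4031 × 0.7871 = 0.3173 mg/L.
Second outfall: C = (396.8·0.3173 + 11.50·31.00)/408.3 = 1.182 mg/L.

1.18 mg/L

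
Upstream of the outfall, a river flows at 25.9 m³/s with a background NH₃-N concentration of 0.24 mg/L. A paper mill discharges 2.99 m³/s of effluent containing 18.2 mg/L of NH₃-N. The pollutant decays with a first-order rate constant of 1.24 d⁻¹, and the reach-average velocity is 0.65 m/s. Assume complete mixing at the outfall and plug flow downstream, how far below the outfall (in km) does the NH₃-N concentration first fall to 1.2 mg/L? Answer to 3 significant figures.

25.3 km

Flow-weighted average: C = (25.90·0.2400 + 2.990·18.20) / 28.89 = 60.63/28.89 = 2.099 mg/L.
Set 2.099·exp(−k·t) = 1.2 → t = ln(2.099/1.2)/k = 38950 s = 10.82 h.
Distance = v·t = 0.65·38950 = 25320 m = 25.32 km.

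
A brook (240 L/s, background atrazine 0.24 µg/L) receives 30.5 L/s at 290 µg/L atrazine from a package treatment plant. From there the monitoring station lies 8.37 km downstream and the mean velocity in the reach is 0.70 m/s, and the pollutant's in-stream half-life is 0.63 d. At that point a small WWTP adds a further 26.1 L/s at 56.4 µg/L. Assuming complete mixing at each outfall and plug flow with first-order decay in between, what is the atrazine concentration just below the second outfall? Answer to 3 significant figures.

After mixing, C = (240.0·0.2400 + 30.50·290.0) / 270.5 = 8903/270.5 = 32.91 µg/L; combined flow 270.5 L/s.
Travel time t = 8.37·1000 / 0.70 = 11960 s = 3.321 h.
Half-life 0.63 d → k = ln 2 / 0.63 = 1.100 d⁻¹.
Decay over the reach: 32.91·exp(−kt) = 32.91·0.8588 = 28.26 µg/L.
At the second outfall, C = (270.5·28.26 + 26.10·56.40) / (270.5 + 26.10) = 30.74 µg/L.

30.7 µg/L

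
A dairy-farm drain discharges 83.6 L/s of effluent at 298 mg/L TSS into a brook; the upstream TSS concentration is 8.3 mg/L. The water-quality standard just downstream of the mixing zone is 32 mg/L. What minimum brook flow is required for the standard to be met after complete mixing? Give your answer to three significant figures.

938 L/s

Set C_mix = 32: (Q·8.300 + 83.60·298.0) / (Q + 83.60) = 32
→ Q = 83.60·(298.0 − 32)/(32 − 8.300) = 938.3 L/s.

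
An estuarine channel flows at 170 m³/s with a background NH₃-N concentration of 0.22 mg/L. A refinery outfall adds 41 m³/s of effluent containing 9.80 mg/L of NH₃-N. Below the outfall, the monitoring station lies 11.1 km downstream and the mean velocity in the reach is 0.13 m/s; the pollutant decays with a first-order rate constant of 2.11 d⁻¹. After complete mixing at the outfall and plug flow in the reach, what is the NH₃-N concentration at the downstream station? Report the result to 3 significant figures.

After mixing, C = (170.0·0.2200 + 41.00·9.800) / 211.0 = 439.2/211.0 = 2.082 mg/L.
Travel time t = 11.1·1000 / 0.13 = 85380 s = 23.72 h.
Decay over the reach: 2.082·exp(−kt) = 2.082·0.1243 = 0.2587 mg/L.

0.259 mg/L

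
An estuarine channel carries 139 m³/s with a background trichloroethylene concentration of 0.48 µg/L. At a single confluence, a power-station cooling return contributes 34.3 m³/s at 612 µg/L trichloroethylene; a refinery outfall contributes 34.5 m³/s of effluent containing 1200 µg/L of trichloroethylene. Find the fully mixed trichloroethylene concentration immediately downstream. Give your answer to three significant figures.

Conservation of mass: C = (139.0·0.4800 + 34.30·612.0 + 34.50·1200) / 207.8 = 62460/207.8 = 300.6 µg/L.

301 µg/L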